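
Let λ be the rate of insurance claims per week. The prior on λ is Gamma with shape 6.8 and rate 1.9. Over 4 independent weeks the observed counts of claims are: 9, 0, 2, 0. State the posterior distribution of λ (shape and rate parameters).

Total count ∑xᵢ = 11 over n = 4 weeks.
Gamma is conjugate to the Poisson likelihood: posterior is Gamma(shape = 6.8+11 = 17.8, rate = 1.9+4 = 5.9).

Posterior: Gamma(shape=17.8, rate=5.9)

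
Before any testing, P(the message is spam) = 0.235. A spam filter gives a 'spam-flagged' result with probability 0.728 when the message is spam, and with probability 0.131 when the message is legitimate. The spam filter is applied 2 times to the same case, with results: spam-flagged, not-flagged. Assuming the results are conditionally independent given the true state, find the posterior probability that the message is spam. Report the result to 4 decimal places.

Let H be the event that the message is spam; start with P(H) = 0.235. P('spam-flagged'|H) = 0.728, P('spam-flagged'|¬H) = 0.131.
Update on result 1 ('spam-flagged'): P(H) ← 0.728·0.2350 / (0.728·0.2350 + 0.131·0.7650) = 0.17108/0.27130 = 0.6306.
Update on result 2 ('not-flagged'): P(H) ← 0.272·0.6306 / (0.272·0.6306 + 0.869·0.3694) = 0.17152/0.49253 = 0.3483.

Posterior P(H) ≈ 0.3483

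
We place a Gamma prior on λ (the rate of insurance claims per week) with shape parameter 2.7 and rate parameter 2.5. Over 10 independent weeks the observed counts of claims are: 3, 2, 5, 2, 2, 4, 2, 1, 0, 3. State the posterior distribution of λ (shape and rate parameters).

The Poisson likelihood adds the total count to the shape and the number of exposure periods to the rate. Here ∑xᵢ = 24 and n = 10, so shape 2.7→26.7 and rate 2.5→12.5.

Posterior: Gamma(shape=26.7, rate=12.5)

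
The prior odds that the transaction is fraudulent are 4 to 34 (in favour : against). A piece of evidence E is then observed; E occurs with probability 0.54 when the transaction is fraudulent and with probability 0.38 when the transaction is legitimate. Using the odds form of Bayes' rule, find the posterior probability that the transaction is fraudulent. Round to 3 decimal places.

Posterior probability ≈ 0.143

Prior odds = 4/34 = 0.11765. In log-odds, ln(0.11765) = -2.1401.
Add log likelihood ratio: ln(1.4211) = 0.35140.
Posterior log-odds = -1.7887, so posterior odds = exp(-1.7887) = 0.16718. Converting, P(H|E) = 0.16718/1.1672 = 0.143.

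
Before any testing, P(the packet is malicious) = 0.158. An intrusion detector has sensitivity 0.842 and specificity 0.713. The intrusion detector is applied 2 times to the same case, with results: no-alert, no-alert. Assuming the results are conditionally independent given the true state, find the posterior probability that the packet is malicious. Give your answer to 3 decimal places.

Posterior P(H) ≈ 0.009

Let H be the event that the packet is malicious; start with P(H) = 0.158. P('alert'|H) = 0.842, P('alert'|¬H) = 0.287.
Update on result 1 ('no-alert'): P(H) ← 0.158·0.1580 / (0.158·0.1580 + 0.713·0.8420) = 0.024964/0.62531 = 0.0399.
Update on result 2 ('no-alert'): P(H) ← 0.158·0.0399 / (0.158·0.0399 + 0.713·0.9601) = 0.0063078/0.69084 = 0.0091.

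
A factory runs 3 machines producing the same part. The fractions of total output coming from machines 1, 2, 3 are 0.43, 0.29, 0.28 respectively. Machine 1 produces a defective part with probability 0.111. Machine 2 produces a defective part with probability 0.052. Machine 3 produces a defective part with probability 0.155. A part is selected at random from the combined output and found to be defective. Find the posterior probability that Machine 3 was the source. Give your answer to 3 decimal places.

Posterior probability ≈ 0.409

P(defective|M1) = 0.111; P(defective|M2) = 0.052; P(defective|M3) = 0.155.
Prior × likelihood for each source: 0.43·0.111=0.04773, 0.29·0.052=0.01508, 0.28·0.155=0.04340. Summing gives P(defective) = 0.10621.
P(Machine 3 | defective) = 0.04340 / 0.10621 = 0.409.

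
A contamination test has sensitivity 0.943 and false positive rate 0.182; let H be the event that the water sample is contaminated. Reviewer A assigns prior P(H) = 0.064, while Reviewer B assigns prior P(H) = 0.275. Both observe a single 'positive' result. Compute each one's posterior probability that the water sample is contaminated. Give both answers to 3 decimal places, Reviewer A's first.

The likelihood ratio for a 'positive' result is 0.943/0.182 = 5.1813.
Reviewer A: prior odds 0.064/0.936 = 0.068376; posterior odds 0.35428; posterior probability 0.262.
Reviewer B: prior odds 0.275/0.725 = 0.37931; posterior odds 1.9653; posterior probability 0.663.

Reviewer A: 0.262; Reviewer B: 0.663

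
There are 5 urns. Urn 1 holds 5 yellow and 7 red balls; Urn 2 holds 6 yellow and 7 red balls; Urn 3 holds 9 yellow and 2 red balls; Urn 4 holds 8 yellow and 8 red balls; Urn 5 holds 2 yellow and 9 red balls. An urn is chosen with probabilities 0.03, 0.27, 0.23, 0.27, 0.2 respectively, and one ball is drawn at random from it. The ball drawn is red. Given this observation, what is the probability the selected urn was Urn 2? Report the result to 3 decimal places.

P(red|Urn 1) = 0.5833; P(red|Urn 2) = 0.5385; P(red|Urn 3) = 0.1818; P(red|Urn 4) = 0.5; P(red|Urn 5) = 0.8182.
Prior × likelihood for each source: 0.03·0.5833=0.01750, 0.27·0.5385=0.1454, 0.23·0.1818=0.04182, 0.27·0.5=0.1350, 0.2·0.8182=0.1636. Summing gives P(red) = 0.50334.
P(Urn 2 | red) = 0.1454 / 0.50334 = 0.289.

Posterior probability ≈ 0.289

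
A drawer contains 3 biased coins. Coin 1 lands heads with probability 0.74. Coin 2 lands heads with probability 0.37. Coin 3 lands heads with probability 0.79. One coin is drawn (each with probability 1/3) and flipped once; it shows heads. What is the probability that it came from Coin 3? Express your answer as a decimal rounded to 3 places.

P(heads|C1) = 0.74; P(heads|C2) = 0.37; P(heads|C3) = 0.79.
Prior × likelihood for each source: 0.333333·0.74=0.2467, 0.333333·0.37=0.1233, 0.333333·0.79=0.2633. Summing gives P(heads) = 0.63333.
P(Coin 3 | heads) = 0.2633 / 0.63333 = 0.416.

Posterior probability ≈ 0.416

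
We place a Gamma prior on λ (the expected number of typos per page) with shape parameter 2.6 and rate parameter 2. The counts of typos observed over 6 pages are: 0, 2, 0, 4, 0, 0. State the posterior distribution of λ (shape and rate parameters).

Total count ∑xᵢ = 6 over n = 6 pages.
Gamma is conjugate to the Poisson likelihood: posterior is Gamma(shape = 2.6+6 = 8.6, rate = 2+6 = 8).

Posterior: Gamma(shape=8.6, rate=8)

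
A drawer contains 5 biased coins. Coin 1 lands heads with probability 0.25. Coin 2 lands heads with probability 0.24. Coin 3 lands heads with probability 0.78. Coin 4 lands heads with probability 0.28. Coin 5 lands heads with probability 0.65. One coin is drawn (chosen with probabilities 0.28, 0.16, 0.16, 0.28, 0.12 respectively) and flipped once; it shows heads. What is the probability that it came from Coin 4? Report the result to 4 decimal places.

Posterior probability ≈ 0.2012

Tabulate prior·likelihood by source: [1] prior 0.28, lik 0.25, product 0.07000; [2] prior 0.16, lik 0.24, product 0.03840; [3] prior 0.16, lik 0.78, product 0.1248; [4] prior 0.28, lik 0.28, product 0.07840; [5] prior 0.12, lik 0.65, product 0.07800.
Normalizing constant = 0.38960; the posterior for Coin 4 is its product over the sum, 0.07840/0.38960 = 0.2012.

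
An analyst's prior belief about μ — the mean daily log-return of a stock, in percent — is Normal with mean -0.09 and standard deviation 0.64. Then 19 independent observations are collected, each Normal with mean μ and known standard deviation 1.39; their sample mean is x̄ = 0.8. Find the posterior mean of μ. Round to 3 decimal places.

Posterior mean ≈ 0.623

With known σ, the Normal prior is conjugate. Weight on the data is w = (n/σ²)/(n/σ² + 1/τ₀²) = 9.83386/(9.83386+2.44141) = 0.80111.
Posterior mean = w·x̄ + (1−w)·μ₀ = 0.80111·0.8 + 0.19889·-0.09 = 0.623.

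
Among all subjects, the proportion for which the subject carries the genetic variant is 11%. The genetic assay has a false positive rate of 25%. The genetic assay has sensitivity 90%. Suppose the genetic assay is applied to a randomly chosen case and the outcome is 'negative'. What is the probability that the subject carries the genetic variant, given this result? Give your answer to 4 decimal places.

Write H for 'the subject carries the genetic variant'. Prior odds H:¬H = 0.11/0.89 = 0.12360. For the 'negative' outcome, the likelihood ratio is 0.1/0.75 = 0.13333.
Posterior odds = 0.12360 × 0.13333 = 0.016479, so P(H|E) = 0.016479/(1+0.016479) = 0.0162.

P(H | E) ≈ 0.0162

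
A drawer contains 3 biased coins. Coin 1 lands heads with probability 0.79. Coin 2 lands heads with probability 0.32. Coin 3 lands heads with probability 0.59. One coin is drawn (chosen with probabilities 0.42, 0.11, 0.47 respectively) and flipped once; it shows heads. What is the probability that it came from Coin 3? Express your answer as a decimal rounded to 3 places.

Posterior probability ≈ 0.430

P(heads|C1) = 0.79; P(heads|C2) = 0.32; P(heads|C3) = 0.59.
Prior × likelihood for each source: 0.42·0.79=0.3318, 0.11·0.32=0.03520, 0.47·0.59=0.2773. Summing gives P(heads) = 0.64430.
P(Coin 3 | heads) = 0.2773 / 0.64430 = 0.430.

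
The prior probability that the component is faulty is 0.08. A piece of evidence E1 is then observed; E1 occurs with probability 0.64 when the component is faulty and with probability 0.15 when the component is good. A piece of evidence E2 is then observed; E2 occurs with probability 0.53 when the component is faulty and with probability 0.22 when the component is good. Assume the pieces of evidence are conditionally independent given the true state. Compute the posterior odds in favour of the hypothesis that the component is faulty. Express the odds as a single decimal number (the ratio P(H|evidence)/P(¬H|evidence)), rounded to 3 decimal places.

Posterior odds ≈ 0.894

Prior odds = 0.08/(1−0.08) = 0.086957.
Likelihood ratio for E1 = 0.64/0.15 = 4.2667.
Likelihood ratio for E2 = 0.53/0.22 = 2.4091.
Posterior odds = prior odds × LR₁ × LR₂ = 0.89381.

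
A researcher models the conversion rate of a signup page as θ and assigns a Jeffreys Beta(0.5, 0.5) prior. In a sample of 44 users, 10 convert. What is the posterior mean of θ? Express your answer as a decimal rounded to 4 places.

Posterior mean ≈ 0.2333

Observing 10 successes and 34 failures updates Beta(0.5, 0.5) by adding the success and failure counts to the two shape parameters: α = 0.5+10 = 10.5, β = 0.5+34 = 34.5.
E[θ | data] = 10.5/(10.5+34.5) = 0.2333.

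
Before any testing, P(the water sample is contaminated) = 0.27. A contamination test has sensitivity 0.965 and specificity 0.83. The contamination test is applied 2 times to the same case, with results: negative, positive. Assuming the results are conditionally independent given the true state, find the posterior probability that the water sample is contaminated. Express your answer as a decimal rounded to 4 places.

Posterior P(H) ≈ 0.0813

Let H be the event that the water sample is contaminated; start with P(H) = 0.27. P('positive'|H) = 0.965, P('positive'|¬H) = 0.17.
Update on result 1 ('negative'): P(H) ← 0.035·0.2700 / (0.035·0.2700 + 0.83·0.7300) = 0.0094500/0.61535 = 0.0154.
Update on result 2 ('positive'): P(H) ← 0.965·0.0154 / (0.965·0.0154 + 0.17·0.9846) = 0.014820/0.18221 = 0.0813.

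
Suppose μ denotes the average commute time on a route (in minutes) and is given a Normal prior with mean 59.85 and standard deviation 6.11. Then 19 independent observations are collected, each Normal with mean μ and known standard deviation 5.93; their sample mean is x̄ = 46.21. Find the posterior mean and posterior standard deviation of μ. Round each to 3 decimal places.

Posterior mean ≈ 46.854; posterior SD ≈ 1.328

With known σ, the Normal prior is conjugate. Weight on the data is w = (n/σ²)/(n/σ² + 1/τ₀²) = 0.540312/(0.540312+0.0267866) = 0.95277.
Posterior mean = w·x̄ + (1−w)·μ₀ = 0.95277·46.21 + 0.047235·59.85 = 46.854. Posterior variance = 1/(0.540312+0.0267866) = 1.76336, so SD = 1.328.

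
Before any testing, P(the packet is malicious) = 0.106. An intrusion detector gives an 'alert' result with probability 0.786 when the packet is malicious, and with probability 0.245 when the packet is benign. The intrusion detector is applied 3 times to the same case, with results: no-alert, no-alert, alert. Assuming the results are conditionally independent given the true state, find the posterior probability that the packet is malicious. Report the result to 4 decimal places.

With H the event that the packet is malicious, the joint likelihood of the observed sequence is P(data|H) = 0.214·0.214·0.786 = 0.035996 and P(data|¬H) = 0.755·0.755·0.245 = 0.13966.
Bayes: P(H|data) = 0.106·0.035996 / (0.106·0.035996 + 0.894·0.13966) = 0.0038155/0.12867 = 0.0297.

Posterior P(H) ≈ 0.0297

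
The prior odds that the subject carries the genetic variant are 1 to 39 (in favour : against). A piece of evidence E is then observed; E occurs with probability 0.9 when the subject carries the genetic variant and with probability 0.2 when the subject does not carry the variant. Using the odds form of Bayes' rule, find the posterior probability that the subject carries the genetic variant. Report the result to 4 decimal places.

Prior odds = 1/39 = 0.025641. In log-odds, ln(0.025641) = -3.6636.
Add log likelihood ratio: ln(4.5000) = 1.5041.
Posterior log-odds = -2.1595, so posterior odds = exp(-2.1595) = 0.11538. Converting, P(H|E) = 0.11538/1.1154 = 0.1034.

Posterior probability ≈ 0.1034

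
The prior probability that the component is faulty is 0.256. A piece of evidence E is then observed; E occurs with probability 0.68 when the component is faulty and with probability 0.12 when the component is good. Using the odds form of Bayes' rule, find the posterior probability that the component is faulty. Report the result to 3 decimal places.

Prior odds = 0.256/(1−0.256) = 0.34409. In log-odds, ln(0.34409) = -1.0669.
Add log likelihood ratio: ln(5.6667) = 1.7346.
Posterior log-odds = 0.66774, so posterior odds = exp(0.66774) = 1.9498. Converting, P(H|E) = 1.9498/2.9498 = 0.661.

Posterior probability ≈ 0.661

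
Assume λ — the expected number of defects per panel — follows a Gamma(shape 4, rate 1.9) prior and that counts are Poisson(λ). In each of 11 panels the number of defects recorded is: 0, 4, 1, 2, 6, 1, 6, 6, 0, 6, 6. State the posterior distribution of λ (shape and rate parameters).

Total count ∑xᵢ = 38 over n = 11 panels.
Gamma is conjugate to the Poisson likelihood: posterior is Gamma(shape = 4+38 = 42, rate = 1.9+11 = 12.9).

Posterior: Gamma(shape=42, rate=12.9)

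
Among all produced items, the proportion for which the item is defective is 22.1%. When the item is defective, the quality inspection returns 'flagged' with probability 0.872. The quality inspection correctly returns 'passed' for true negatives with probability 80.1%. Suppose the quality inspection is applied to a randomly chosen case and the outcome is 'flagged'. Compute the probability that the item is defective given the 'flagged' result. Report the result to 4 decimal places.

Write H for 'the item is defective'. Prior odds H:¬H = 0.221/0.779 = 0.28370. For the 'flagged' outcome, the likelihood ratio is 0.872/0.199 = 4.3819.
Posterior odds = 0.28370 × 4.3819 = 1.2431, so P(H|E) = 1.2431/(1+1.2431) = 0.5542.

P(H | E) ≈ 0.5542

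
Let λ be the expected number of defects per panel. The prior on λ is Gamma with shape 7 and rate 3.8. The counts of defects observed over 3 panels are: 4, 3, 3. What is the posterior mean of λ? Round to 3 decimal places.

Posterior mean ≈ 2.500

The Poisson likelihood adds the total count to the shape and the number of exposure periods to the rate. Here ∑xᵢ = 10 and n = 3, so shape 7→17 and rate 3.8→6.8.
E[λ | data] = 17/6.8 = 2.500.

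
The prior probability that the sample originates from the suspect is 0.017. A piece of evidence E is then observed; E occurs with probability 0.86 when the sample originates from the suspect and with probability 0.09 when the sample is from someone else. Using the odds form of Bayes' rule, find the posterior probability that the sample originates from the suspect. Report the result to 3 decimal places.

Prior odds = 0.017/(1−0.017) = 0.017294.
Likelihood ratio for E = 0.86/0.09 = 9.5556.
Posterior odds = prior odds × LR = 0.16525.
Posterior probability = odds/(1+odds) = 0.16525/1.1653 = 0.142.

Posterior probability ≈ 0.142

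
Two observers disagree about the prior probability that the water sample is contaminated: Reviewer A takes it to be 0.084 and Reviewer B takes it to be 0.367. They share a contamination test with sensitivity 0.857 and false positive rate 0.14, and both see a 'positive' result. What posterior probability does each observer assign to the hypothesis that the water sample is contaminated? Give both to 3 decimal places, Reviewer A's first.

Reviewer A: 0.360; Reviewer B: 0.780

P('+'|H) = 0.857, P('+'|¬H) = 0.14.
Reviewer A: numerator 0.857·0.084 = 0.071988; evidence = 0.071988+0.14·0.916 = 0.20023; posterior = 0.360.
Reviewer B: numerator 0.857·0.367 = 0.31452; evidence = 0.31452+0.14·0.633 = 0.40314; posterior = 0.780.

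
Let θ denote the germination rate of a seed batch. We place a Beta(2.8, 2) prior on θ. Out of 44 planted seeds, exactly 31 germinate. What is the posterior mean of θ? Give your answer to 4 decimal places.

Observing 31 successes and 13 failures updates Beta(2.8, 2) by adding the success and failure counts to the two shape parameters: α = 2.8+31 = 33.8, β = 2+13 = 15.
E[θ | data] = 33.8/(33.8+15) = 0.6926.

Posterior mean ≈ 0.6926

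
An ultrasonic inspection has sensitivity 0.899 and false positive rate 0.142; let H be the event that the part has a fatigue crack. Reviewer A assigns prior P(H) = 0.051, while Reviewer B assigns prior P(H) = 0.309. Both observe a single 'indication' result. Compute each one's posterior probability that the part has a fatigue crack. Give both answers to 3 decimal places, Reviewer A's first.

Reviewer A: 0.254; Reviewer B: 0.739

P('+'|H) = 0.899, P('+'|¬H) = 0.142.
Reviewer A: numerator 0.899·0.051 = 0.045849; evidence = 0.045849+0.142·0.949 = 0.18061; posterior = 0.254.
Reviewer B: numerator 0.899·0.309 = 0.27779; evidence = 0.27779+0.142·0.691 = 0.37591; posterior = 0.739.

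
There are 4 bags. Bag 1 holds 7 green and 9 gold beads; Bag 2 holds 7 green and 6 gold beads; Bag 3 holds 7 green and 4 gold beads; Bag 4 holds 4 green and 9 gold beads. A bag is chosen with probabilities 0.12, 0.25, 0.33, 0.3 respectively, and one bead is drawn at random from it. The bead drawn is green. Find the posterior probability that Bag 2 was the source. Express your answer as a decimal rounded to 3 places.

Posterior probability ≈ 0.275

P(green|Bag 1) = 0.4375; P(green|Bag 2) = 0.5385; P(green|Bag 3) = 0.6364; P(green|Bag 4) = 0.3077.
Prior × likelihood for each source: 0.12·0.4375=0.05250, 0.25·0.5385=0.1346, 0.33·0.6364=0.2100, 0.3·0.3077=0.09231. Summing gives P(green) = 0.48942.
P(Bag 2 | green) = 0.1346 / 0.48942 = 0.275.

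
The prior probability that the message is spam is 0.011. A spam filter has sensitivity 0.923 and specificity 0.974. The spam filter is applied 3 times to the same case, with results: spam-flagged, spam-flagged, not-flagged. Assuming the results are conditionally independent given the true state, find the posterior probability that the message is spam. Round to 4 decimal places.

Let H be the event that the message is spam; start with P(H) = 0.011. P('spam-flagged'|H) = 0.923, P('spam-flagged'|¬H) = 0.026.
Update on result 1 ('spam-flagged'): P(H) ← 0.923·0.0110 / (0.923·0.0110 + 0.026·0.9890) = 0.010153/0.035867 = 0.2831.
Update on result 2 ('spam-flagged'): P(H) ← 0.923·0.2831 / (0.923·0.2831 + 0.026·0.7169) = 0.26128/0.27992 = 0.9334.
Update on result 3 ('not-flagged'): P(H) ← 0.077·0.9334 / (0.077·0.9334 + 0.974·0.0666) = 0.071872/0.13673 = 0.5256.

Posterior P(H) ≈ 0.5256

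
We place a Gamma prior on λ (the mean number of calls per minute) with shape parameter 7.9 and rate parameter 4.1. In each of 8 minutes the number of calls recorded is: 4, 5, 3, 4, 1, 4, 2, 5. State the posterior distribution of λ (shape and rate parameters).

The Poisson likelihood adds the total count to the shape and the number of exposure periods to the rate. Here ∑xᵢ = 28 and n = 8, so shape 7.9→35.9 and rate 4.1→12.1.

Posterior: Gamma(shape=35.9, rate=12.1)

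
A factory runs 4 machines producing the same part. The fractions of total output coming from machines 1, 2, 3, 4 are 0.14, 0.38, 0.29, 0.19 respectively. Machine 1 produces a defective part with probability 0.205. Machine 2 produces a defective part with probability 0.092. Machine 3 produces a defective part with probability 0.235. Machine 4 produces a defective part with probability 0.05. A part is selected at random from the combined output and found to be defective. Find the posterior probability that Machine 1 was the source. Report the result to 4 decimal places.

Posterior probability ≈ 0.2031

Tabulate prior·likelihood by source: [1] prior 0.14, lik 0.205, product 0.02870; [2] prior 0.38, lik 0.092, product 0.03496; [3] prior 0.29, lik 0.235, product 0.06815; [4] prior 0.19, lik 0.05, product 0.009500.
Normalizing constant = 0.14131; the posterior for Machine 1 is its product over the sum, 0.02870/0.14131 = 0.2031.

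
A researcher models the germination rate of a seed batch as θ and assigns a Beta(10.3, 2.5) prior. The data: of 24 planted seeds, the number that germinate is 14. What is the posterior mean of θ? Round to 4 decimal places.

Posterior mean ≈ 0.6603

Observing 14 successes and 10 failures updates Beta(10.3, 2.5) by adding the success and failure counts to the two shape parameters: α = 10.3+14 = 24.3, β = 2.5+10 = 12.5.
Posterior mean = α/(α+β) = 24.3/36.8 = 0.6603.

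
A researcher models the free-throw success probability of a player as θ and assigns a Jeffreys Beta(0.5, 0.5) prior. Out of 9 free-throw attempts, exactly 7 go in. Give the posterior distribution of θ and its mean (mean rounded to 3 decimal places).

The binomial likelihood is conjugate to the Beta prior: with 7 successes and 2 failures, the posterior is Beta(0.5+7, 0.5+2) = Beta(7.5, 2.5).
E[θ | data] = 7.5/(7.5+2.5) = 0.750.

Posterior: Beta(7.5, 2.5); mean ≈ 0.750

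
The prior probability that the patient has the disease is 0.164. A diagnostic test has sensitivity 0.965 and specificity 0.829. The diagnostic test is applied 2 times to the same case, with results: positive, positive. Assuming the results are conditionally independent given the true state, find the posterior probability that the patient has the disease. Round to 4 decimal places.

With H the event that the patient has the disease, the joint likelihood of the observed sequence is P(data|H) = 0.965·0.965 = 0.93122 and P(data|¬H) = 0.171·0.171 = 0.029241.
Bayes: P(H|data) = 0.164·0.93122 / (0.164·0.93122 + 0.836·0.029241) = 0.15272/0.17717 = 0.8620.

Posterior P(H) ≈ 0.8620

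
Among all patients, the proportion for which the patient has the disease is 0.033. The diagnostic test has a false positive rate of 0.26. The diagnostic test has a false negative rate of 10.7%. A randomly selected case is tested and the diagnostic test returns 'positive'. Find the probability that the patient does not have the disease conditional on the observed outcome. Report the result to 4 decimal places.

P(¬H | E) ≈ 0.8951

Write H for 'the patient has the disease'. Prior odds H:¬H = 0.033/0.967 = 0.034126. For the 'positive' outcome, the likelihood ratio is 0.893/0.26 = 3.4346.
Posterior odds = 0.034126 × 3.4346 = 0.11721, so P(H|E) = 0.11721/(1+0.11721) = 0.1049. Then P(¬H|E) = 1 − 0.1049 = 0.8951.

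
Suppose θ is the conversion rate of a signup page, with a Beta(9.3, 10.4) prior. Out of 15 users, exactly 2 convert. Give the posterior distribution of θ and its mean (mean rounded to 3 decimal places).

Observing 2 successes and 13 failures updates Beta(9.3, 10.4) by adding the success and failure counts to the two shape parameters: α = 9.3+2 = 11.3, β = 10.4+13 = 23.4.
Posterior mean = α/(α+β) = 11.3/34.7 = 0.326.

Posterior: Beta(11.3, 23.4); mean ≈ 0.326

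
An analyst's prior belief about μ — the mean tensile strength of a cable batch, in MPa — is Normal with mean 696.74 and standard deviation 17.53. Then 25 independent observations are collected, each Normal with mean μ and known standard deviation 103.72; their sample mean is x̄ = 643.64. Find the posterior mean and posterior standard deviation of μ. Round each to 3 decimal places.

Posterior mean ≈ 674.618; posterior SD ≈ 13.389

With known σ, the Normal prior is conjugate. Weight on the data is w = (n/σ²)/(n/σ² + 1/τ₀²) = 0.00232389/(0.00232389+0.00325414) = 0.41661.
Posterior mean = w·x̄ + (1−w)·μ₀ = 0.41661·643.64 + 0.58339·696.74 = 674.618. Posterior variance = 1/(0.00232389+0.00325414) = 179.275, so SD = 13.389.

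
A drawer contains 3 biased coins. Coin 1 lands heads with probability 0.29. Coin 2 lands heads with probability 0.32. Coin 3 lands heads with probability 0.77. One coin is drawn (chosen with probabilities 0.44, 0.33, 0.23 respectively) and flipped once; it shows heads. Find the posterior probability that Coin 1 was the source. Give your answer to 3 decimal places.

P(heads|C1) = 0.29; P(heads|C2) = 0.32; P(heads|C3) = 0.77.
Prior × likelihood for each source: 0.44·0.29=0.1276, 0.33·0.32=0.1056, 0.23·0.77=0.1771. Summing gives P(heads) = 0.41030.
P(Coin 1 | heads) = 0.1276 / 0.41030 = 0.311.

Posterior probability ≈ 0.311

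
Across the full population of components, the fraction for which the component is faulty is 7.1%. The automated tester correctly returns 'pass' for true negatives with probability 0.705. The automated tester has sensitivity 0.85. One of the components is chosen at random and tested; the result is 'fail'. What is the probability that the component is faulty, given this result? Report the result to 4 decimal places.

Write H for 'the component is faulty'. Prior odds H:¬H = 0.071/0.929 = 0.076426. For the 'fail' outcome, the likelihood ratio is 0.85/0.295 = 2.8814.
Posterior odds = 0.076426 × 2.8814 = 0.22021, so P(H|E) = 0.22021/(1+0.22021) = 0.1805.

P(H | E) ≈ 0.1805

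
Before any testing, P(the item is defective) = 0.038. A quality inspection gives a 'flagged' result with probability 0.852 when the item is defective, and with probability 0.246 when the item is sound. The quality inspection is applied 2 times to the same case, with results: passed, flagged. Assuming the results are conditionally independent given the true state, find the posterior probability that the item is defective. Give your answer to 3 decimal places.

Let H be the event that the item is defective; start with P(H) = 0.038. P('flagged'|H) = 0.852, P('flagged'|¬H) = 0.246.
Update on result 1 ('passed'): P(H) ← 0.148·0.0380 / (0.148·0.0380 + 0.754·0.9620) = 0.0056240/0.73097 = 0.0077.
Update on result 2 ('flagged'): P(H) ← 0.852·0.0077 / (0.852·0.0077 + 0.246·0.9923) = 0.0065552/0.25066 = 0.0262.

Posterior P(H) ≈ 0.026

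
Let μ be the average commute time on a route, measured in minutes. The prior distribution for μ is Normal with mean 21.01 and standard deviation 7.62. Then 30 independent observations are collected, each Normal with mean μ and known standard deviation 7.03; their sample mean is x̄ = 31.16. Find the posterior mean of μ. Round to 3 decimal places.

Prior precision 1/τ₀² = 1/7.62² = 0.0172223; data precision n/σ² = 30/7.03² = 0.607031.
Posterior precision = 0.0172223 + 0.607031 = 0.624253.
Posterior mean = (0.0172223·21.01 + 0.607031·31.16) / 0.624253 = 30.880.

Posterior mean ≈ 30.880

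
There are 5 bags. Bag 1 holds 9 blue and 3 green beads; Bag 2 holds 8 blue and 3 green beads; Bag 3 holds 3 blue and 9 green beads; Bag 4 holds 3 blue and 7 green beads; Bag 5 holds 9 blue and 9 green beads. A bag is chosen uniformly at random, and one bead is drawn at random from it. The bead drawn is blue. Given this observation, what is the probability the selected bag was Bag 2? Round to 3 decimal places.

P(blue|Bag 1) = 0.75; P(blue|Bag 2) = 0.7273; P(blue|Bag 3) = 0.25; P(blue|Bag 4) = 0.3; P(blue|Bag 5) = 0.5.
Prior × likelihood for each source: 0.2·0.75=0.1500, 0.2·0.7273=0.1455, 0.2·0.25=0.05000, 0.2·0.3=0.06000, 0.2·0.5=0.1000. Summing gives P(blue) = 0.50545.
P(Bag 2 | blue) = 0.1455 / 0.50545 = 0.288.

Posterior probability ≈ 0.288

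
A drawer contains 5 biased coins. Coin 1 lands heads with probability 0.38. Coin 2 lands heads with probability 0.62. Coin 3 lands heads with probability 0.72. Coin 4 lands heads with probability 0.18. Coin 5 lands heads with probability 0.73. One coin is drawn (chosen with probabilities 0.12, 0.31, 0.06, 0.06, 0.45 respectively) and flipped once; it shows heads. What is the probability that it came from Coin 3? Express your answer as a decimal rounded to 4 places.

Posterior probability ≈ 0.0696

Tabulate prior·likelihood by source: [1] prior 0.12, lik 0.38, product 0.04560; [2] prior 0.31, lik 0.62, product 0.1922; [3] prior 0.06, lik 0.72, product 0.04320; [4] prior 0.06, lik 0.18, product 0.01080; [5] prior 0.45, lik 0.73, product 0.3285.
Normalizing constant = 0.62030; the posterior for Coin 3 is its product over the sum, 0.04320/0.62030 = 0.0696.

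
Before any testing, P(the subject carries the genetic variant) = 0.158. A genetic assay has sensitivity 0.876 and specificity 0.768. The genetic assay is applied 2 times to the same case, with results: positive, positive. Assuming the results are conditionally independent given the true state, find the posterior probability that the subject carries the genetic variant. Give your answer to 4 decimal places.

Posterior P(H) ≈ 0.7279

Let H be the event that the subject carries the genetic variant; start with P(H) = 0.158. P('positive'|H) = 0.876, P('positive'|¬H) = 0.232.
Update on result 1 ('positive'): P(H) ← 0.876·0.1580 / (0.876·0.1580 + 0.232·0.8420) = 0.13841/0.33375 = 0.4147.
Update on result 2 ('positive'): P(H) ← 0.876·0.4147 / (0.876·0.4147 + 0.232·0.5853) = 0.36328/0.49907 = 0.7279.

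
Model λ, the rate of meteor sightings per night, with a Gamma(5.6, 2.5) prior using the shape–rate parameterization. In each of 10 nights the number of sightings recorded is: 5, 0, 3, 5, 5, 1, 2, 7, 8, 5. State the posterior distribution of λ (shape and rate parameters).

Total count ∑xᵢ = 41 over n = 10 nights.
Gamma is conjugate to the Poisson likelihood: posterior is Gamma(shape = 5.6+41 = 46.6, rate = 2.5+10 = 12.5).

Posterior: Gamma(shape=46.6, rate=12.5)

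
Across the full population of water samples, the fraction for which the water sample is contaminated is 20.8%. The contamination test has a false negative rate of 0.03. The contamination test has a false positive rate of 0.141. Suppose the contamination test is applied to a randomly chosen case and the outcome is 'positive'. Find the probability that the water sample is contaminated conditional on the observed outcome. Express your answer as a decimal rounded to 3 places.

Let H be the event that the water sample is contaminated. P(H) = 0.208, so P(¬H) = 0.792. With E the 'positive' result, P(E|H) = 0.97 and P(E|¬H) = 0.141.
P(E) = 0.97·0.208 + 0.141·0.792 = 0.20176 + 0.11167 = 0.31343.
By Bayes' theorem, P(H|E) = 0.20176 / 0.31343 = 0.644.

P(H | E) ≈ 0.644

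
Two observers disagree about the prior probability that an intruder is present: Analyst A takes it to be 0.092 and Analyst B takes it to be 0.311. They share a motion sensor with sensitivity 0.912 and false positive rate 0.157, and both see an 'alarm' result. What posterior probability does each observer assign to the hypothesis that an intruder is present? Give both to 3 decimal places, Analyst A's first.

Analyst A: 0.371; Analyst B: 0.724

The likelihood ratio for an 'alarm' result is 0.912/0.157 = 5.8089.
Analyst A: prior odds 0.092/0.908 = 0.10132; posterior odds 0.58857; posterior probability 0.371.
Analyst B: prior odds 0.311/0.689 = 0.45138; posterior odds 2.6220; posterior probability 0.724.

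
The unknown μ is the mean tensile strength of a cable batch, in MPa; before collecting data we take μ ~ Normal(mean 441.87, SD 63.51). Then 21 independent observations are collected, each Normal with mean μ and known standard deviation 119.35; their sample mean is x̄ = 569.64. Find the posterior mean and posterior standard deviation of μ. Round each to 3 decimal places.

Posterior mean ≈ 551.246; posterior SD ≈ 24.097

With known σ, the Normal prior is conjugate. Weight on the data is w = (n/σ²)/(n/σ² + 1/τ₀²) = 0.00147426/(0.00147426+0.00024792) = 0.85604.
Posterior mean = w·x̄ + (1−w)·μ₀ = 0.85604·569.64 + 0.14396·441.87 = 551.246. Posterior variance = 1/(0.00147426+0.00024792) = 580.658, so SD = 24.097.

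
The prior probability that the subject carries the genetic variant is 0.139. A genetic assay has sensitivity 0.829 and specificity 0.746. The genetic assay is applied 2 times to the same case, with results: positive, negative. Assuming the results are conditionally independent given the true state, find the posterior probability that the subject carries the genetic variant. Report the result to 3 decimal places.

Let H be the event that the subject carries the genetic variant; start with P(H) = 0.139. P('positive'|H) = 0.829, P('positive'|¬H) = 0.254.
Update on result 1 ('positive'): P(H) ← 0.829·0.1390 / (0.829·0.1390 + 0.254·0.8610) = 0.11523/0.33393 = 0.3451.
Update on result 2 ('negative'): P(H) ← 0.171·0.3451 / (0.171·0.3451 + 0.746·0.6549) = 0.059009/0.54758 = 0.1078.

Posterior P(H) ≈ 0.108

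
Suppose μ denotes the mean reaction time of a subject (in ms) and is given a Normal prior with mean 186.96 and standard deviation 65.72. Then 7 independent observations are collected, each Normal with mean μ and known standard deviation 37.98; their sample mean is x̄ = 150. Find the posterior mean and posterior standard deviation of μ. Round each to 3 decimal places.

Posterior mean ≈ 151.683; posterior SD ≈ 14.024

Prior precision 1/τ₀² = 1/65.72² = 0.00023153; data precision n/σ² = 7/37.98² = 0.00485275.
Posterior precision = 0.00023153 + 0.00485275 = 0.00508428, giving posterior SD = 1/√0.00508428 = 14.024.
Posterior mean = (0.00023153·186.96 + 0.00485275·150) / 0.00508428 = 151.683.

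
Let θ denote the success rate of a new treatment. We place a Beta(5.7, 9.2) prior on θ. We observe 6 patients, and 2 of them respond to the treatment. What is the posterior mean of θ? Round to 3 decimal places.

Observing 2 successes and 4 failures updates Beta(5.7, 9.2) by adding the success and failure counts to the two shape parameters: α = 5.7+2 = 7.7, β = 9.2+4 = 13.2.
E[θ | data] = 7.7/(7.7+13.2) = 0.368.

Posterior mean ≈ 0.368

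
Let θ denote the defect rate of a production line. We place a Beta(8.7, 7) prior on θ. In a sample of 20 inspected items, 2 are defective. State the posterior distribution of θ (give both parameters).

The binomial likelihood is conjugate to the Beta prior: with 2 successes and 18 failures, the posterior is Beta(8.7+2, 7+18) = Beta(10.7, 25).

Posterior: Beta(10.7, 25)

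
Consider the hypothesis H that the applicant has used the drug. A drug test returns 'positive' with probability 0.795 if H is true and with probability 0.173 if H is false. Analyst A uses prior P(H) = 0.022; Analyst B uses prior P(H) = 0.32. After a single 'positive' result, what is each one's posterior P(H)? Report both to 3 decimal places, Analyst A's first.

P('+'|H) = 0.795, P('+'|¬H) = 0.173.
Analyst A: numerator 0.795·0.022 = 0.017490; evidence = 0.017490+0.173·0.978 = 0.18668; posterior = 0.094.
Analyst B: numerator 0.795·0.32 = 0.25440; evidence = 0.25440+0.173·0.68 = 0.37204; posterior = 0.684.

Analyst A: 0.094; Analyst B: 0.684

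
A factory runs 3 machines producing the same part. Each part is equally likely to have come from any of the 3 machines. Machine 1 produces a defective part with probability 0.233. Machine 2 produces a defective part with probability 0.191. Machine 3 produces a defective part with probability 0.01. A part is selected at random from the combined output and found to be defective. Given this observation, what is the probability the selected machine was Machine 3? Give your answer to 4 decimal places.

Posterior probability ≈ 0.0230

P(defective|M1) = 0.233; P(defective|M2) = 0.191; P(defective|M3) = 0.01.
Prior × likelihood for each source: 0.333333·0.233=0.07767, 0.333333·0.191=0.06367, 0.333333·0.01=0.003333. Summing gives P(defective) = 0.14467.
P(Machine 3 | defective) = 0.003333 / 0.14467 = 0.0230.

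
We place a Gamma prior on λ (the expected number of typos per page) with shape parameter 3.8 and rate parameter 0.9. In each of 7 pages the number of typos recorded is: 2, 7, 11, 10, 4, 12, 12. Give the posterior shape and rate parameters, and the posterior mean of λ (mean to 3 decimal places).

Posterior: Gamma(shape=61.8, rate=7.9); mean ≈ 7.823

The Poisson likelihood adds the total count to the shape and the number of exposure periods to the rate. Here ∑xᵢ = 58 and n = 7, so shape 3.8→61.8 and rate 0.9→7.9.
E[λ | data] = 61.8/7.9 = 7.823.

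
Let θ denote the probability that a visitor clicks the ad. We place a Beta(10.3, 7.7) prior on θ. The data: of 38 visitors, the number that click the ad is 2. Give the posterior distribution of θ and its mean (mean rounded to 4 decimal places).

Posterior: Beta(12.3, 43.7); mean ≈ 0.2196

Observing 2 successes and 36 failures updates Beta(10.3, 7.7) by adding the success and failure counts to the two shape parameters: α = 10.3+2 = 12.3, β = 7.7+36 = 43.7.
Posterior mean = α/(α+β) = 12.3/56 = 0.2196.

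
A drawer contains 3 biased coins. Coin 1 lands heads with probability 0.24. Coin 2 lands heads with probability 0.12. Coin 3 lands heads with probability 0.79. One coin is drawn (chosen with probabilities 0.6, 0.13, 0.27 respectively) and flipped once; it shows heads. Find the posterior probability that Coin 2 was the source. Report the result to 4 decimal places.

Posterior probability ≈ 0.0418

P(heads|C1) = 0.24; P(heads|C2) = 0.12; P(heads|C3) = 0.79.
Prior × likelihood for each source: 0.6·0.24=0.1440, 0.13·0.12=0.01560, 0.27·0.79=0.2133. Summing gives P(heads) = 0.37290.
P(Coin 2 | heads) = 0.01560 / 0.37290 = 0.0418.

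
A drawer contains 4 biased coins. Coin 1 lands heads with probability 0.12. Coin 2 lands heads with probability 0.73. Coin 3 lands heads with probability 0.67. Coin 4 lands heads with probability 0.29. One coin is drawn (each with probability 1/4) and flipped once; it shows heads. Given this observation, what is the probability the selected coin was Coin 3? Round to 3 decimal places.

Tabulate prior·likelihood by source: [1] prior 0.25, lik 0.12, product 0.03000; [2] prior 0.25, lik 0.73, product 0.1825; [3] prior 0.25, lik 0.67, product 0.1675; [4] prior 0.25, lik 0.29, product 0.07250.
Normalizing constant = 0.45250; the posterior for Coin 3 is its product over the sum, 0.1675/0.45250 = 0.370.

Posterior probability ≈ 0.370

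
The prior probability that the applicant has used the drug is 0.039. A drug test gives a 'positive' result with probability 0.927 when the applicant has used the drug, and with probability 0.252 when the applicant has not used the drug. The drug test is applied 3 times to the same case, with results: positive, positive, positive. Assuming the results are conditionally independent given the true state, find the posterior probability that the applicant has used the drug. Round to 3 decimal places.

Posterior P(H) ≈ 0.669

With H the event that the applicant has used the drug, the joint likelihood of the observed sequence is P(data|H) = 0.927·0.927·0.927 = 0.79660 and P(data|¬H) = 0.252·0.252·0.252 = 0.016003.
Bayes: P(H|data) = 0.039·0.79660 / (0.039·0.79660 + 0.961·0.016003) = 0.031067/0.046446 = 0.6689.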